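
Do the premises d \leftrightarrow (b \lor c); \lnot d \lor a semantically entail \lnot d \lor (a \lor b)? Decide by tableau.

Yes

Initial set: {(d \leftrightarrow (b \lor c)); (\lnot d \lor a); \lnot (\lnot d \lor (a \lor b))}.
\lnot (\lnot d \lor (a \lor b)): α-rule — add \lnot \lnot d, \lnot (a \lor b).
\lnot (a \lor b): α-rule — add \lnot a, \lnot b.
(d \leftrightarrow (b \lor c)): β-rule — branch into d, (b \lor c)  //  \lnot d, \lnot (b \lor c).
  branch 1 (add d, (b \lor c)):
    (\lnot d \lor a): β-rule — branch into \lnot d  //  a.
      branch 1.1 (add \lnot d):
        × closes — contains both d and \lnot d.
      branch 1.2 (add a):
        × closes — contains both a and \lnot a.
  branch 2 (add \lnot d, \lnot (b \lor c)):
    × closes — contains both d and \lnot d.
All 3 branches close.
Every branch closed, so the premises entail the conclusion.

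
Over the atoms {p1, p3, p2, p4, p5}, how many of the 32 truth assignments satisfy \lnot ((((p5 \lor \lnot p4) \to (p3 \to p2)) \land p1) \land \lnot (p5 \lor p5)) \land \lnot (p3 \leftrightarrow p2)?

13

Initial set: {(\lnot ((((p5 \lor \lnot p4) \to (p3 \to p2)) \land p1) \land \lnot (p5 \lor p5)) \land \lnot (p3 \leftrightarrow p2))}.
(\lnot ((((p5 \lor \lnot p4) \to (p3 \to p2)) \land p1) \land \lnot (p5 \lor p5)) \land \lnot (p3 \leftrightarrow p2)): α-rule — add \lnot ((((p5 \lor \lnot p4) \to (p3 \to p2)) \land p1) \land \lnot (p5 \lor p5)), \lnot (p3 \leftrightarrow p2).
\lnot ((((p5 \lor \lnot p4) \to (p3 \to p2)) \land p1) \land \lnot (p5 \lor p5)): β-rule — branch into \lnot (((p5 \lor \lnot p4) \to (p3 \to p2)) \land p1)  //  \lnot \lnot (p5 \lor p5).
  branch 1 (add \lnot (((p5 \lor \lnot p4) \to (p3 \to p2)) \land p1)):
    \lnot (p3 \leftrightarrow p2): β-rule — branch into p3, \lnot p2  //  \lnot p3, p2.
      branch 1.1 (add p3, \lnot p2):
        \lnot (((p5 \lor \lnot p4) \to (p3 \to p2)) \land p1): β-rule — branch into \lnot ((p5 \lor \lnot p4) \to (p3 \to p2))  //  \lnot p1.
          branch 1.1.1 (add \lnot ((p5 \lor \lnot p4) \to (p3 \to p2))):
            \lnot ((p5 \lor \lnot p4) \to (p3 \to p2)): α-rule — add (p5 \lor \lnot p4), \lnot (p3 \to p2).
            \lnot (p3 \to p2): α-rule — add p3, \lnot p2.
            (p5 \lor \lnot p4): β-rule — branch into p5  //  \lnot p4.
              branch 1.1.1.1 (add p5):
                ○ open, literals {p2=0, p3=1, p5=1}.
              branch 1.1.1.2 (add \lnot p4):
                ○ open, literals {p2=0, p3=1, p4=0}.
          branch 1.1.2 (add \lnot p1):
            ○ open, literals {p1=0, p2=0, p3=1}.
      branch 1.2 (add \lnot p3, p2):
        \lnot (((p5 \lor \lnot p4) \to (p3 \to p2)) \land p1): β-rule — branch into \lnot ((p5 \lor \lnot p4) \to (p3 \to p2))  //  \lnot p1.
          branch 1.2.1 (add \lnot ((p5 \lor \lnot p4) \to (p3 \to p2))):
            \lnot ((p5 \lor \lnot p4) \to (p3 \to p2)): α-rule — add (p5 \lor \lnot p4), \lnot (p3 \to p2).
            \lnot (p3 \to p2): α-rule — add p3, \lnot p2.
            × closes — contains both p3 and \lnot p3.
          branch 1.2.2 (add \lnot p1):
            ○ open, literals {p1=0, p2=1, p3=0}.
  branch 2 (add \lnot \lnot (p5 \lor p5)):
    \lnot (p3 \leftrightarrow p2): β-rule — branch into p3, \lnot p2  //  \lnot p3, p2.
      branch 2.1 (add p3, \lnot p2):
        \lnot \lnot (p5 \lor p5): β-rule — branch into p5  //  p5.
          branch 2.1.1 (add p5):
            ○ open, literals {p2=0, p3=1, p5=1}.
          branch 2.1.2 (add p5):
            ○ open, literals {p2=0, p3=1, p5=1}.
      branch 2.2 (add \lnot p3, p2):
        \lnot \lnot (p5 \lor p5): β-rule — branch into p5  //  p5.
          branch 2.2.1 (add p5):
            ○ open, literals {p2=1, p3=0, p5=1}.
          branch 2.2.2 (add p5):
            ○ open, literals {p2=1, p3=0, p5=1}.
1 branch closed, 8 open.
Each open branch fixes some atoms; the unmentioned ones are free. Counting distinct full assignments: branch {p2=0, p3=1, p5=1} (p1, p4) contributes 4 new; branch {p2=0, p3=1, p4=0} (p1, p5) contributes 2 new; branch {p1=0, p2=0, p3=1} (p4, p5) contributes 1 new; branch {p1=0, p2=1, p3=0} (p4, p5) contributes 4 new; branch {p2=0, p3=1, p5=1} (p1, p4) contributes 0 new; branch {p2=0, p3=1, p5=1} (p1, p4) contributes 0 new; branch {p2=1, p3=0, p5=1} (p1, p4) contributes 2 new; branch {p2=1, p3=0, p5=1} (p1, p4) contributes 0 new. Total: 13.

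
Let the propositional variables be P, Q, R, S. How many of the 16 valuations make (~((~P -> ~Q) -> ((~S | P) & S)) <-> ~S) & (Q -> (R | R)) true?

Initial set: {((~((~P -> ~Q) -> ((~S | P) & S)) <-> ~S) & (Q -> (R | R)))}.
((~((~P -> ~Q) -> ((~S | P) & S)) <-> ~S) & (Q -> (R | R))): α-rule — add (~((~P -> ~Q) -> ((~S | P) & S)) <-> ~S), (Q -> (R | R)).
(~((~P -> ~Q) -> ((~S | P) & S)) <-> ~S): β-rule — branch into ~((~P -> ~Q) -> ((~S | P) & S)), ~S  //  ~~((~P -> ~Q) -> ((~S | P) & S)), ~~S.
  branch 1 (add ~((~P -> ~Q) -> ((~S | P) & S)), ~S):
    ~((~P -> ~Q) -> ((~S | P) & S)): α-rule — add (~P -> ~Q), ~((~S | P) & S).
    (Q -> (R | R)): β-rule — branch into ~Q  //  (R | R).
      branch 1.1 (add ~Q):
        (~P -> ~Q): β-rule — branch into ~~P  //  ~Q.
          branch 1.1.1 (add ~~P):
            ~((~S | P) & S): β-rule — branch into ~(~S | P)  //  ~S.
              branch 1.1.1.1 (add ~(~S | P)):
                ~(~S | P): α-rule — add ~~S, ~P.
                × closes — contains both S and ~S.
              branch 1.1.1.2 (add ~S):
                ○ open, literals {P=true, Q=false, S=false}.
          branch 1.1.2 (add ~Q):
            ~((~S | P) & S): β-rule — branch into ~(~S | P)  //  ~S.
              branch 1.1.2.1 (add ~(~S | P)):
                ~(~S | P): α-rule — add ~~S, ~P.
                × closes — contains both S and ~S.
              branch 1.1.2.2 (add ~S):
                ○ open, literals {Q=false, S=false}.
      branch 1.2 (add (R | R)):
        (~P -> ~Q): β-rule — branch into ~~P  //  ~Q.
          branch 1.2.1 (add ~~P):
            ~((~S | P) & S): β-rule — branch into ~(~S | P)  //  ~S.
              branch 1.2.1.1 (add ~(~S | P)):
                ~(~S | P): α-rule — add ~~S, ~P.
                × closes — contains both S and ~S.
              branch 1.2.1.2 (add ~S):
                (R | R): β-rule — branch into R  //  R.
                  branch 1.2.1.2.1 (add R):
                    ○ open, literals {P=true, R=true, S=false}.
                  branch 1.2.1.2.2 (add R):
                    ○ open, literals {P=true, R=true, S=false}.
          branch 1.2.2 (add ~Q):
            ~((~S | P) & S): β-rule — branch into ~(~S | P)  //  ~S.
              branch 1.2.2.1 (add ~(~S | P)):
                ~(~S | P): α-rule — add ~~S, ~P.
                × closes — contains both S and ~S.
              branch 1.2.2.2 (add ~S):
                (R | R): β-rule — branch into R  //  R.
                  branch 1.2.2.2.1 (add R):
                    ○ open, literals {Q=false, R=true, S=false}.
                  branch 1.2.2.2.2 (add R):
                    ○ open, literals {Q=false, R=true, S=false}.
  branch 2 (add ~~((~P -> ~Q) -> ((~S | P) & S)), ~~S):
    (Q -> (R | R)): β-rule — branch into ~Q  //  (R | R).
      branch 2.1 (add ~Q):
        ~~((~P -> ~Q) -> ((~S | P) & S)): β-rule — branch into ~(~P -> ~Q)  //  ((~S | P) & S).
          branch 2.1.1 (add ~(~P -> ~Q)):
            ~(~P -> ~Q): α-rule — add ~P, ~~Q.
            × closes — contains both Q and ~Q.
          branch 2.1.2 (add ((~S | P) & S)):
            ((~S | P) & S): α-rule — add (~S | P), S.
            (~S | P): β-rule — branch into ~S  //  P.
              branch 2.1.2.1 (add ~S):
                × closes — contains both S and ~S.
              branch 2.1.2.2 (add P):
                ○ open, literals {P=true, Q=false, S=true}.
      branch 2.2 (add (R | R)):
        ~~((~P -> ~Q) -> ((~S | P) & S)): β-rule — branch into ~(~P -> ~Q)  //  ((~S | P) & S).
          branch 2.2.1 (add ~(~P -> ~Q)):
            ~(~P -> ~Q): α-rule — add ~P, ~~Q.
            (R | R): β-rule — branch into R  //  R.
              branch 2.2.1.1 (add R):
                ○ open, literals {P=false, Q=true, R=true, S=true}.
              branch 2.2.1.2 (add R):
                ○ open, literals {P=false, Q=true, R=true, S=true}.
          branch 2.2.2 (add ((~S | P) & S)):
            ((~S | P) & S): α-rule — add (~S | P), S.
            (R | R): β-rule — branch into R  //  R.
              branch 2.2.2.1 (add R):
                (~S | P): β-rule — branch into ~S  //  P.
                  branch 2.2.2.1.1 (add ~S):
                    × closes — contains both S and ~S.
                  branch 2.2.2.1.2 (add P):
                    ○ open, literals {P=true, R=true, S=true}.
              branch 2.2.2.2 (add R):
                (~S | P): β-rule — branch into ~S  //  P.
                  branch 2.2.2.2.1 (add ~S):
                    × closes — contains both S and ~S.
                  branch 2.2.2.2.2 (add P):
                    ○ open, literals {P=true, R=true, S=true}.
8 branches closed, 11 open.
Each open branch fixes some atoms; the unmentioned ones are free. Counting distinct full assignments: branch {P=true, Q=false, S=false} (R) contributes 2 new; branch {Q=false, S=false} (P, R) contributes 2 new; branch {P=true, R=true, S=false} (Q) contributes 1 new; branch {P=true, R=true, S=false} (Q) contributes 0 new; branch {Q=false, R=true, S=false} (P) contributes 0 new; branch {Q=false, R=true, S=false} (P) contributes 0 new; branch {P=true, Q=false, S=true} (R) contributes 2 new; branch {P=false, Q=true, R=true, S=true} (none free) contributes 1 new; branch {P=false, Q=true, R=true, S=true} (none free) contributes 0 new; branch {P=true, R=true, S=true} (Q) contributes 1 new; branch {P=true, R=true, S=true} (Q) contributes 0 new. Total: 9.

9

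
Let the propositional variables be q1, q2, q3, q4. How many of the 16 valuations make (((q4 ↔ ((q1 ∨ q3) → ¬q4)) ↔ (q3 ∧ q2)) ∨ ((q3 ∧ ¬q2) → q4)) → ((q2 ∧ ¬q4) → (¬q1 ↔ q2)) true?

14

Initial set: {((((q4 ↔ ((q1 ∨ q3) → ¬q4)) ↔ (q3 ∧ q2)) ∨ ((q3 ∧ ¬q2) → q4)) → ((q2 ∧ ¬q4) → (¬q1 ↔ q2)))}.
((((q4 ↔ ((q1 ∨ q3) → ¬q4)) ↔ (q3 ∧ q2)) ∨ ((q3 ∧ ¬q2) → q4)) → ((q2 ∧ ¬q4) → (¬q1 ↔ q2))): β-rule — branch into ¬(((q4 ↔ ((q1 ∨ q3) → ¬q4)) ↔ (q3 ∧ q2)) ∨ ((q3 ∧ ¬q2) → q4))  //  ((q2 ∧ ¬q4) → (¬q1 ↔ q2)).
  branch 1 (add ¬(((q4 ↔ ((q1 ∨ q3) → ¬q4)) ↔ (q3 ∧ q2)) ∨ ((q3 ∧ ¬q2) → q4))):
    ¬(((q4 ↔ ((q1 ∨ q3) → ¬q4)) ↔ (q3 ∧ q2)) ∨ ((q3 ∧ ¬q2) → q4)): α-rule — add ¬((q4 ↔ ((q1 ∨ q3) → ¬q4)) ↔ (q3 ∧ q2)), ¬((q3 ∧ ¬q2) → q4).
    ¬((q3 ∧ ¬q2) → q4): α-rule — add (q3 ∧ ¬q2), ¬q4.
    (q3 ∧ ¬q2): α-rule — add q3, ¬q2.
    ¬((q4 ↔ ((q1 ∨ q3) → ¬q4)) ↔ (q3 ∧ q2)): β-rule — branch into (q4 ↔ ((q1 ∨ q3) → ¬q4)), ¬(q3 ∧ q2)  //  ¬(q4 ↔ ((q1 ∨ q3) → ¬q4)), (q3 ∧ q2).
      branch 1.1 (add (q4 ↔ ((q1 ∨ q3) → ¬q4)), ¬(q3 ∧ q2)):
        (q4 ↔ ((q1 ∨ q3) → ¬q4)): β-rule — branch into q4, ((q1 ∨ q3) → ¬q4)  //  ¬q4, ¬((q1 ∨ q3) → ¬q4).
          branch 1.1.1 (add q4, ((q1 ∨ q3) → ¬q4)):
            × closes — contains both q4 and ¬q4.
          branch 1.1.2 (add ¬q4, ¬((q1 ∨ q3) → ¬q4)):
            ¬((q1 ∨ q3) → ¬q4): α-rule — add (q1 ∨ q3), ¬¬q4.
            × closes — contains both q4 and ¬q4.
      branch 1.2 (add ¬(q4 ↔ ((q1 ∨ q3) → ¬q4)), (q3 ∧ q2)):
        (q3 ∧ q2): α-rule — add q3, q2.
        × closes — contains both q2 and ¬q2.
  branch 2 (add ((q2 ∧ ¬q4) → (¬q1 ↔ q2))):
    ((q2 ∧ ¬q4) → (¬q1 ↔ q2)): β-rule — branch into ¬(q2 ∧ ¬q4)  //  (¬q1 ↔ q2).
      branch 2.1 (add ¬(q2 ∧ ¬q4)):
        ¬(q2 ∧ ¬q4): β-rule — branch into ¬q2  //  ¬¬q4.
          branch 2.1.1 (add ¬q2):
            ○ open, literals {q2=false}.
          branch 2.1.2 (add ¬¬q4):
            ○ open, literals {q4=true}.
      branch 2.2 (add (¬q1 ↔ q2)):
        (¬q1 ↔ q2): β-rule — branch into ¬q1, q2  //  ¬¬q1, ¬q2.
          branch 2.2.1 (add ¬q1, q2):
            ○ open, literals {q1=false, q2=true}.
          branch 2.2.2 (add ¬¬q1, ¬q2):
            ○ open, literals {q1=true, q2=false}.
3 branches closed, 4 open.
Each open branch fixes some atoms; the unmentioned ones are free. Counting distinct full assignments: branch {q2=false} (q1, q3, q4) contributes 8 new; branch {q4=true} (q1, q2, q3) contributes 4 new; branch {q1=false, q2=true} (q3, q4) contributes 2 new; branch {q1=true, q2=false} (q3, q4) contributes 0 new. Total: 14.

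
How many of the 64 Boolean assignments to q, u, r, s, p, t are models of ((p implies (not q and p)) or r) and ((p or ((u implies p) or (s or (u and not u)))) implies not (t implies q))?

22

Initial set: {T (((p implies (not q and p)) or r) and ((p or ((u implies p) or (s or (u and not u)))) implies not (t implies q)))}.
T (((p implies (not q and p)) or r) and ((p or ((u implies p) or (s or (u and not u)))) implies not (t implies q))): α-rule — add T ((p implies (not q and p)) or r), T ((p or ((u implies p) or (s or (u and not u)))) implies not (t implies q)).
T ((p implies (not q and p)) or r): β-rule — branch into T (p implies (not q and p))  //  T r.
  branch 1 (add T (p implies (not q and p))):
    T ((p or ((u implies p) or (s or (u and not u)))) implies not (t implies q)): β-rule — branch into F (p or ((u implies p) or (s or (u and not u))))  //  T not (t implies q).
      branch 1.1 (add F (p or ((u implies p) or (s or (u and not u))))):
        F (p or ((u implies p) or (s or (u and not u)))): α-rule — add F p, F ((u implies p) or (s or (u and not u))).
        F ((u implies p) or (s or (u and not u))): α-rule — add F (u implies p), F (s or (u and not u)).
        F (u implies p): α-rule — add T u, F p.
        F (s or (u and not u)): α-rule — add F s, F (u and not u).
        T (p implies (not q and p)): β-rule — branch into F p  //  T (not q and p).
          branch 1.1.1 (add F p):
            F (u and not u): β-rule — branch into F u  //  F not u.
              branch 1.1.1.1 (add F u):
                × closes — contains both u and not u.
              branch 1.1.1.2 (add F not u):
                ○ open, literals {p=0, s=0, u=1}.
          branch 1.1.2 (add T (not q and p)):
            T (not q and p): α-rule — add T not q, T p.
            × closes — contains both p and not p.
      branch 1.2 (add T not (t implies q)):
        T not (t implies q): α-rule — add T t, F q.
        T (p implies (not q and p)): β-rule — branch into F p  //  T (not q and p).
          branch 1.2.1 (add F p):
            ○ open, literals {p=0, q=0, t=1}.
          branch 1.2.2 (add T (not q and p)):
            T (not q and p): α-rule — add T not q, T p.
            ○ open, literals {p=1, q=0, t=1}.
  branch 2 (add T r):
    T ((p or ((u implies p) or (s or (u and not u)))) implies not (t implies q)): β-rule — branch into F (p or ((u implies p) or (s or (u and not u))))  //  T not (t implies q).
      branch 2.1 (add F (p or ((u implies p) or (s or (u and not u))))):
        F (p or ((u implies p) or (s or (u and not u)))): α-rule — add F p, F ((u implies p) or (s or (u and not u))).
        F ((u implies p) or (s or (u and not u))): α-rule — add F (u implies p), F (s or (u and not u)).
        F (u implies p): α-rule — add T u, F p.
        F (s or (u and not u)): α-rule — add F s, F (u and not u).
        F (u and not u): β-rule — branch into F u  //  F not u.
          branch 2.1.1 (add F u):
            × closes — contains both u and not u.
          branch 2.1.2 (add F not u):
            ○ open, literals {p=0, r=1, s=0, u=1}.
      branch 2.2 (add T not (t implies q)):
        T not (t implies q): α-rule — add T t, F q.
        ○ open, literals {q=0, r=1, t=1}.
3 branches closed, 5 open.
Each open branch fixes some atoms; the unmentioned ones are free. Counting distinct full assignments: branch {p=0, s=0, u=1} (q, r, t) contributes 8 new; branch {p=0, q=0, t=1} (u, r, s) contributes 6 new; branch {p=1, q=0, t=1} (u, r, s) contributes 8 new; branch {p=0, r=1, s=0, u=1} (q, t) contributes 0 new; branch {q=0, r=1, t=1} (u, s, p) contributes 0 new. Total: 22.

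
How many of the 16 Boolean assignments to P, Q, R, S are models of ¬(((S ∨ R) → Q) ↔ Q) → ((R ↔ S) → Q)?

Initial set: {T (¬(((S ∨ R) → Q) ↔ Q) → ((R ↔ S) → Q))}.
T (¬(((S ∨ R) → Q) ↔ Q) → ((R ↔ S) → Q)): β-rule — branch into F ¬(((S ∨ R) → Q) ↔ Q)  //  T ((R ↔ S) → Q).
  branch 1 (add F ¬(((S ∨ R) → Q) ↔ Q)):
    F ¬(((S ∨ R) → Q) ↔ Q): β-rule — branch into T ((S ∨ R) → Q), T Q  //  F ((S ∨ R) → Q), F Q.
      branch 1.1 (add T ((S ∨ R) → Q), T Q):
        T ((S ∨ R) → Q): β-rule — branch into F (S ∨ R)  //  T Q.
          branch 1.1.1 (add F (S ∨ R)):
            F (S ∨ R): α-rule — add F S, F R.
            ○ open, literals {Q=T, R=F, S=F}.
          branch 1.1.2 (add T Q):
            ○ open, literals {Q=T}.
      branch 1.2 (add F ((S ∨ R) → Q), F Q):
        F ((S ∨ R) → Q): α-rule — add T (S ∨ R), F Q.
        T (S ∨ R): β-rule — branch into T S  //  T R.
          branch 1.2.1 (add T S):
            ○ open, literals {Q=F, S=T}.
          branch 1.2.2 (add T R):
            ○ open, literals {Q=F, R=T}.
  branch 2 (add T ((R ↔ S) → Q)):
    T ((R ↔ S) → Q): β-rule — branch into F (R ↔ S)  //  T Q.
      branch 2.1 (add F (R ↔ S)):
        F (R ↔ S): β-rule — branch into T R, F S  //  F R, T S.
          branch 2.1.1 (add T R, F S):
            ○ open, literals {R=T, S=F}.
          branch 2.1.2 (add F R, T S):
            ○ open, literals {R=F, S=T}.
      branch 2.2 (add T Q):
        ○ open, literals {Q=T}.
0 branches closed, 7 open.
Each open branch fixes some atoms; the unmentioned ones are free. Counting distinct full assignments: branch {Q=T, R=F, S=F} (P) contributes 2 new; branch {Q=T} (P, R, S) contributes 6 new; branch {Q=F, S=T} (P, R) contributes 4 new; branch {Q=F, R=T} (P, S) contributes 2 new; branch {R=T, S=F} (P, Q) contributes 0 new; branch {R=F, S=T} (P, Q) contributes 0 new; branch {Q=T} (P, R, S) contributes 0 new. Total: 14.

14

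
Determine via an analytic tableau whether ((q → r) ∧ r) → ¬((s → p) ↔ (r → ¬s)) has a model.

Satisfiable

Initial set: {T (((q → r) ∧ r) → ¬((s → p) ↔ (r → ¬s)))}.
T (((q → r) ∧ r) → ¬((s → p) ↔ (r → ¬s))): β-rule — branch into F ((q → r) ∧ r)  //  T ¬((s → p) ↔ (r → ¬s)).
  branch 1 (add F ((q → r) ∧ r)):
    F ((q → r) ∧ r): β-rule — branch into F (q → r)  //  F r.
      branch 1.1 (add F (q → r)):
        F (q → r): α-rule — add T q, F r.
        ○ open, literals {q=T, r=F}.
      branch 1.2 (add F r):
        ○ open, literals {r=F}.
  branch 2 (add T ¬((s → p) ↔ (r → ¬s))):
    T ¬((s → p) ↔ (r → ¬s)): β-rule — branch into T (s → p), F (r → ¬s)  //  F (s → p), T (r → ¬s).
      branch 2.1 (add T (s → p), F (r → ¬s)):
        F (r → ¬s): α-rule — add T r, F ¬s.
        T (s → p): β-rule — branch into F s  //  T p.
          branch 2.1.1 (add F s):
            × closes — contains both s and ¬s.
          branch 2.1.2 (add T p):
            ○ open, literals {p=T, r=T, s=T}.
      branch 2.2 (add F (s → p), T (r → ¬s)):
        F (s → p): α-rule — add T s, F p.
        T (r → ¬s): β-rule — branch into F r  //  T ¬s.
          branch 2.2.1 (add F r):
            ○ open, literals {p=F, r=F, s=T}.
          branch 2.2.2 (add T ¬s):
            × closes — contains both s and ¬s.
2 branches closed, 4 open.
An open branch gives a satisfying assignment: q=T, r=F.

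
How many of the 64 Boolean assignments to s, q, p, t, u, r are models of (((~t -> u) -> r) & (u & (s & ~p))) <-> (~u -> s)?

20

Initial set: {T ((((~t -> u) -> r) & (u & (s & ~p))) <-> (~u -> s))}.
T ((((~t -> u) -> r) & (u & (s & ~p))) <-> (~u -> s)): β-rule — branch into T (((~t -> u) -> r) & (u & (s & ~p))), T (~u -> s)  //  F (((~t -> u) -> r) & (u & (s & ~p))), F (~u -> s).
  branch 1 (add T (((~t -> u) -> r) & (u & (s & ~p))), T (~u -> s)):
    T (((~t -> u) -> r) & (u & (s & ~p))): α-rule — add T ((~t -> u) -> r), T (u & (s & ~p)).
    T (u & (s & ~p)): α-rule — add T u, T (s & ~p).
    T (s & ~p): α-rule — add T s, T ~p.
    T (~u -> s): β-rule — branch into F ~u  //  T s.
      branch 1.1 (add F ~u):
        T ((~t -> u) -> r): β-rule — branch into F (~t -> u)  //  T r.
          branch 1.1.1 (add F (~t -> u)):
            F (~t -> u): α-rule — add T ~t, F u.
            × closes — contains both u and ~u.
          branch 1.1.2 (add T r):
            ○ open, literals {p=false, r=true, s=true, u=true}.
      branch 1.2 (add T s):
        T ((~t -> u) -> r): β-rule — branch into F (~t -> u)  //  T r.
          branch 1.2.1 (add F (~t -> u)):
            F (~t -> u): α-rule — add T ~t, F u.
            × closes — contains both u and ~u.
          branch 1.2.2 (add T r):
            ○ open, literals {p=false, r=true, s=true, u=true}.
  branch 2 (add F (((~t -> u) -> r) & (u & (s & ~p))), F (~u -> s)):
    F (~u -> s): α-rule — add T ~u, F s.
    F (((~t -> u) -> r) & (u & (s & ~p))): β-rule — branch into F ((~t -> u) -> r)  //  F (u & (s & ~p)).
      branch 2.1 (add F ((~t -> u) -> r)):
        F ((~t -> u) -> r): α-rule — add T (~t -> u), F r.
        T (~t -> u): β-rule — branch into F ~t  //  T u.
          branch 2.1.1 (add F ~t):
            ○ open, literals {r=false, s=false, t=true, u=false}.
          branch 2.1.2 (add T u):
            × closes — contains both u and ~u.
      branch 2.2 (add F (u & (s & ~p))):
        F (u & (s & ~p)): β-rule — branch into F u  //  F (s & ~p).
          branch 2.2.1 (add F u):
            ○ open, literals {s=false, u=false}.
          branch 2.2.2 (add F (s & ~p)):
            F (s & ~p): β-rule — branch into F s  //  F ~p.
              branch 2.2.2.1 (add F s):
                ○ open, literals {s=false, u=false}.
              branch 2.2.2.2 (add F ~p):
                ○ open, literals {p=true, s=false, u=false}.
3 branches closed, 6 open.
Each open branch fixes some atoms; the unmentioned ones are free. Counting distinct full assignments: branch {p=false, r=true, s=true, u=true} (q, t) contributes 4 new; branch {p=false, r=true, s=true, u=true} (q, t) contributes 0 new; branch {r=false, s=false, t=true, u=false} (q, p) contributes 4 new; branch {s=false, u=false} (q, p, t, r) contributes 12 new; branch {s=false, u=false} (q, p, t, r) contributes 0 new; branch {p=true, s=false, u=false} (q, t, r) contributes 0 new. Total: 20.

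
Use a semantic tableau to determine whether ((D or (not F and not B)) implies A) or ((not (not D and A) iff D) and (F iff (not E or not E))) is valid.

Not valid

Assume the negation and expand:
Initial set: {not (((D or (not F and not B)) implies A) or ((not (not D and A) iff D) and (F iff (not E or not E))))}.
not (((D or (not F and not B)) implies A) or ((not (not D and A) iff D) and (F iff (not E or not E)))): α-rule — add not ((D or (not F and not B)) implies A), not ((not (not D and A) iff D) and (F iff (not E or not E))).
not ((D or (not F and not B)) implies A): α-rule — add (D or (not F and not B)), not A.
not ((not (not D and A) iff D) and (F iff (not E or not E))): β-rule — branch into not (not (not D and A) iff D)  //  not (F iff (not E or not E)).
  branch 1 (add not (not (not D and A) iff D)):
    (D or (not F and not B)): β-rule — branch into D  //  (not F and not B).
      branch 1.1 (add D):
        not (not (not D and A) iff D): β-rule — branch into not (not D and A), not D  //  not not (not D and A), D.
          branch 1.1.1 (add not (not D and A), not D):
            × closes — contains both D and not D.
          branch 1.1.2 (add not not (not D and A), D):
            not not (not D and A): α-rule — add not D, A.
            × closes — contains both D and not D.
      branch 1.2 (add (not F and not B)):
        (not F and not B): α-rule — add not F, not B.
        not (not (not D and A) iff D): β-rule — branch into not (not D and A), not D  //  not not (not D and A), D.
          branch 1.2.1 (add not (not D and A), not D):
            not (not D and A): β-rule — branch into not not D  //  not A.
              branch 1.2.1.1 (add not not D):
                × closes — contains both D and not D.
              branch 1.2.1.2 (add not A):
                ○ open, literals {A=0, B=0, D=0, F=0}.
          branch 1.2.2 (add not not (not D and A), D):
            not not (not D and A): α-rule — add not D, A.
            × closes — contains both D and not D.
  branch 2 (add not (F iff (not E or not E))):
    (D or (not F and not B)): β-rule — branch into D  //  (not F and not B).
      branch 2.1 (add D):
        not (F iff (not E or not E)): β-rule — branch into F, not (not E or not E)  //  not F, (not E or not E).
          branch 2.1.1 (add F, not (not E or not E)):
            not (not E or not E): α-rule — add not not E, not not E.
            ○ open, literals {A=0, D=1, E=1, F=1}.
          branch 2.1.2 (add not F, (not E or not E)):
            (not E or not E): β-rule — branch into not E  //  not E.
              branch 2.1.2.1 (add not E):
                ○ open, literals {A=0, D=1, E=0, F=0}.
              branch 2.1.2.2 (add not E):
                ○ open, literals {A=0, D=1, E=0, F=0}.
      branch 2.2 (add (not F and not B)):
        (not F and not B): α-rule — add not F, not B.
        not (F iff (not E or not E)): β-rule — branch into F, not (not E or not E)  //  not F, (not E or not E).
          branch 2.2.1 (add F, not (not E or not E)):
            × closes — contains both F and not F.
          branch 2.2.2 (add not F, (not E or not E)):
            (not E or not E): β-rule — branch into not E  //  not E.
              branch 2.2.2.1 (add not E):
                ○ open, literals {A=0, B=0, E=0, F=0}.
              branch 2.2.2.2 (add not E):
                ○ open, literals {A=0, B=0, E=0, F=0}.
5 branches closed, 6 open.
An open branch gives a countermodel: A=0, B=0, D=0, F=0 (unmentioned atoms arbitrary); under it the original formula is false.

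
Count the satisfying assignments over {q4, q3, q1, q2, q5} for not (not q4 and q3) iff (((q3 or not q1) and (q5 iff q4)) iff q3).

Initial set: {T (not (not q4 and q3) iff (((q3 or not q1) and (q5 iff q4)) iff q3))}.
T (not (not q4 and q3) iff (((q3 or not q1) and (q5 iff q4)) iff q3)): β-rule — branch into T not (not q4 and q3), T (((q3 or not q1) and (q5 iff q4)) iff q3)  //  F not (not q4 and q3), F (((q3 or not q1) and (q5 iff q4)) iff q3).
  branch 1 (add T not (not q4 and q3), T (((q3 or not q1) and (q5 iff q4)) iff q3)):
    T not (not q4 and q3): β-rule — branch into F not q4  //  F q3.
      branch 1.1 (add F not q4):
        T (((q3 or not q1) and (q5 iff q4)) iff q3): β-rule — branch into T ((q3 or not q1) and (q5 iff q4)), T q3  //  F ((q3 or not q1) and (q5 iff q4)), F q3.
          branch 1.1.1 (add T ((q3 or not q1) and (q5 iff q4)), T q3):
            T ((q3 or not q1) and (q5 iff q4)): α-rule — add T (q3 or not q1), T (q5 iff q4).
            T (q3 or not q1): β-rule — branch into T q3  //  T not q1.
              branch 1.1.1.1 (add T q3):
                T (q5 iff q4): β-rule — branch into T q5, T q4  //  F q5, F q4.
                  branch 1.1.1.1.1 (add T q5, T q4):
                    ○ open, literals {q3=T, q4=T, q5=T}.
                  branch 1.1.1.1.2 (add F q5, F q4):
                    × closes — contains both q4 and not q4.
              branch 1.1.1.2 (add T not q1):
                T (q5 iff q4): β-rule — branch into T q5, T q4  //  F q5, F q4.
                  branch 1.1.1.2.1 (add T q5, T q4):
                    ○ open, literals {q1=F, q3=T, q4=T, q5=T}.
                  branch 1.1.1.2.2 (add F q5, F q4):
                    × closes — contains both q4 and not q4.
          branch 1.1.2 (add F ((q3 or not q1) and (q5 iff q4)), F q3):
            F ((q3 or not q1) and (q5 iff q4)): β-rule — branch into F (q3 or not q1)  //  F (q5 iff q4).
              branch 1.1.2.1 (add F (q3 or not q1)):
                F (q3 or not q1): α-rule — add F q3, F not q1.
                ○ open, literals {q1=T, q3=F, q4=T}.
              branch 1.1.2.2 (add F (q5 iff q4)):
                F (q5 iff q4): β-rule — branch into T q5, F q4  //  F q5, T q4.
                  branch 1.1.2.2.1 (add T q5, F q4):
                    × closes — contains both q4 and not q4.
                  branch 1.1.2.2.2 (add F q5, T q4):
                    ○ open, literals {q3=F, q4=T, q5=F}.
      branch 1.2 (add F q3):
        T (((q3 or not q1) and (q5 iff q4)) iff q3): β-rule — branch into T ((q3 or not q1) and (q5 iff q4)), T q3  //  F ((q3 or not q1) and (q5 iff q4)), F q3.
          branch 1.2.1 (add T ((q3 or not q1) and (q5 iff q4)), T q3):
            × closes — contains both q3 and not q3.
          branch 1.2.2 (add F ((q3 or not q1) and (q5 iff q4)), F q3):
            F ((q3 or not q1) and (q5 iff q4)): β-rule — branch into F (q3 or not q1)  //  F (q5 iff q4).
              branch 1.2.2.1 (add F (q3 or not q1)):
                F (q3 or not q1): α-rule — add F q3, F not q1.
                ○ open, literals {q1=T, q3=F}.
              branch 1.2.2.2 (add F (q5 iff q4)):
                F (q5 iff q4): β-rule — branch into T q5, F q4  //  F q5, T q4.
                  branch 1.2.2.2.1 (add T q5, F q4):
                    ○ open, literals {q3=F, q4=F, q5=T}.
                  branch 1.2.2.2.2 (add F q5, T q4):
                    ○ open, literals {q3=F, q4=T, q5=F}.
  branch 2 (add F not (not q4 and q3), F (((q3 or not q1) and (q5 iff q4)) iff q3)):
    F not (not q4 and q3): α-rule — add T not q4, T q3.
    F (((q3 or not q1) and (q5 iff q4)) iff q3): β-rule — branch into T ((q3 or not q1) and (q5 iff q4)), F q3  //  F ((q3 or not q1) and (q5 iff q4)), T q3.
      branch 2.1 (add T ((q3 or not q1) and (q5 iff q4)), F q3):
        × closes — contains both q3 and not q3.
      branch 2.2 (add F ((q3 or not q1) and (q5 iff q4)), T q3):
        F ((q3 or not q1) and (q5 iff q4)): β-rule — branch into F (q3 or not q1)  //  F (q5 iff q4).
          branch 2.2.1 (add F (q3 or not q1)):
            F (q3 or not q1): α-rule — add F q3, F not q1.
            × closes — contains both q3 and not q3.
          branch 2.2.2 (add F (q5 iff q4)):
            F (q5 iff q4): β-rule — branch into T q5, F q4  //  F q5, T q4.
              branch 2.2.2.1 (add T q5, F q4):
                ○ open, literals {q3=T, q4=F, q5=T}.
              branch 2.2.2.2 (add F q5, T q4):
                × closes — contains both q4 and not q4.
7 branches closed, 8 open.
Each open branch fixes some atoms; the unmentioned ones are free. Counting distinct full assignments: branch {q3=T, q4=T, q5=T} (q1, q2) contributes 4 new; branch {q1=F, q3=T, q4=T, q5=T} (q2) contributes 0 new; branch {q1=T, q3=F, q4=T} (q2, q5) contributes 4 new; branch {q3=F, q4=T, q5=F} (q1, q2) contributes 2 new; branch {q1=T, q3=F} (q4, q2, q5) contributes 4 new; branch {q3=F, q4=F, q5=T} (q1, q2) contributes 2 new; branch {q3=F, q4=T, q5=F} (q1, q2) contributes 0 new; branch {q3=T, q4=F, q5=T} (q1, q2) contributes 4 new. Total: 20.

20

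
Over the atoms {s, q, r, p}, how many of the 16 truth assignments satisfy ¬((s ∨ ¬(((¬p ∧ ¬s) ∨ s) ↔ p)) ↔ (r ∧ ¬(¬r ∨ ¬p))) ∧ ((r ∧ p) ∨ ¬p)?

Initial set: {T (¬((s ∨ ¬(((¬p ∧ ¬s) ∨ s) ↔ p)) ↔ (r ∧ ¬(¬r ∨ ¬p))) ∧ ((r ∧ p) ∨ ¬p))}.
T (¬((s ∨ ¬(((¬p ∧ ¬s) ∨ s) ↔ p)) ↔ (r ∧ ¬(¬r ∨ ¬p))) ∧ ((r ∧ p) ∨ ¬p)): α-rule — add T ¬((s ∨ ¬(((¬p ∧ ¬s) ∨ s) ↔ p)) ↔ (r ∧ ¬(¬r ∨ ¬p))), T ((r ∧ p) ∨ ¬p).
T ¬((s ∨ ¬(((¬p ∧ ¬s) ∨ s) ↔ p)) ↔ (r ∧ ¬(¬r ∨ ¬p))): β-rule — branch into T (s ∨ ¬(((¬p ∧ ¬s) ∨ s) ↔ p)), F (r ∧ ¬(¬r ∨ ¬p))  //  F (s ∨ ¬(((¬p ∧ ¬s) ∨ s) ↔ p)), T (r ∧ ¬(¬r ∨ ¬p)).
  branch 1 (add T (s ∨ ¬(((¬p ∧ ¬s) ∨ s) ↔ p)), F (r ∧ ¬(¬r ∨ ¬p))):
    T ((r ∧ p) ∨ ¬p): β-rule — branch into T (r ∧ p)  //  T ¬p.
      branch 1.1 (add T (r ∧ p)):
        T (r ∧ p): α-rule — add T r, T p.
        T (s ∨ ¬(((¬p ∧ ¬s) ∨ s) ↔ p)): β-rule — branch into T s  //  T ¬(((¬p ∧ ¬s) ∨ s) ↔ p).
          branch 1.1.1 (add T s):
            F (r ∧ ¬(¬r ∨ ¬p)): β-rule — branch into F r  //  F ¬(¬r ∨ ¬p).
              branch 1.1.1.1 (add F r):
                × closes — contains both r and ¬r.
              branch 1.1.1.2 (add F ¬(¬r ∨ ¬p)):
                F ¬(¬r ∨ ¬p): β-rule — branch into T ¬r  //  T ¬p.
                  branch 1.1.1.2.1 (add T ¬r):
                    × closes — contains both r and ¬r.
                  branch 1.1.1.2.2 (add T ¬p):
                    × closes — contains both p and ¬p.
          branch 1.1.2 (add T ¬(((¬p ∧ ¬s) ∨ s) ↔ p)):
            F (r ∧ ¬(¬r ∨ ¬p)): β-rule — branch into F r  //  F ¬(¬r ∨ ¬p).
              branch 1.1.2.1 (add F r):
                × closes — contains both r and ¬r.
              branch 1.1.2.2 (add F ¬(¬r ∨ ¬p)):
                T ¬(((¬p ∧ ¬s) ∨ s) ↔ p): β-rule — branch into T ((¬p ∧ ¬s) ∨ s), F p  //  F ((¬p ∧ ¬s) ∨ s), T p.
                  branch 1.1.2.2.1 (add T ((¬p ∧ ¬s) ∨ s), F p):
                    × closes — contains both p and ¬p.
                  branch 1.1.2.2.2 (add F ((¬p ∧ ¬s) ∨ s), T p):
                    F ((¬p ∧ ¬s) ∨ s): α-rule — add F (¬p ∧ ¬s), F s.
                    F ¬(¬r ∨ ¬p): β-rule — branch into T ¬r  //  T ¬p.
                      branch 1.1.2.2.2.1 (add T ¬r):
                        × closes — contains both r and ¬r.
                      branch 1.1.2.2.2.2 (add T ¬p):
                        × closes — contains both p and ¬p.
      branch 1.2 (add T ¬p):
        T (s ∨ ¬(((¬p ∧ ¬s) ∨ s) ↔ p)): β-rule — branch into T s  //  T ¬(((¬p ∧ ¬s) ∨ s) ↔ p).
          branch 1.2.1 (add T s):
            F (r ∧ ¬(¬r ∨ ¬p)): β-rule — branch into F r  //  F ¬(¬r ∨ ¬p).
              branch 1.2.1.1 (add F r):
                ○ open, literals {p=0, r=0, s=1}.
              branch 1.2.1.2 (add F ¬(¬r ∨ ¬p)):
                F ¬(¬r ∨ ¬p): β-rule — branch into T ¬r  //  T ¬p.
                  branch 1.2.1.2.1 (add T ¬r):
                    ○ open, literals {p=0, r=0, s=1}.
                  branch 1.2.1.2.2 (add T ¬p):
                    ○ open, literals {p=0, s=1}.
          branch 1.2.2 (add T ¬(((¬p ∧ ¬s) ∨ s) ↔ p)):
            F (r ∧ ¬(¬r ∨ ¬p)): β-rule — branch into F r  //  F ¬(¬r ∨ ¬p).
              branch 1.2.2.1 (add F r):
                T ¬(((¬p ∧ ¬s) ∨ s) ↔ p): β-rule — branch into T ((¬p ∧ ¬s) ∨ s), F p  //  F ((¬p ∧ ¬s) ∨ s), T p.
                  branch 1.2.2.1.1 (add T ((¬p ∧ ¬s) ∨ s), F p):
                    T ((¬p ∧ ¬s) ∨ s): β-rule — branch into T (¬p ∧ ¬s)  //  T s.
                      branch 1.2.2.1.1.1 (add T (¬p ∧ ¬s)):
                        T (¬p ∧ ¬s): α-rule — add T ¬p, T ¬s.
                        ○ open, literals {p=0, r=0, s=0}.
                      branch 1.2.2.1.1.2 (add T s):
                        ○ open, literals {p=0, r=0, s=1}.
                  branch 1.2.2.1.2 (add F ((¬p ∧ ¬s) ∨ s), T p):
                    × closes — contains both p and ¬p.
              branch 1.2.2.2 (add F ¬(¬r ∨ ¬p)):
                T ¬(((¬p ∧ ¬s) ∨ s) ↔ p): β-rule — branch into T ((¬p ∧ ¬s) ∨ s), F p  //  F ((¬p ∧ ¬s) ∨ s), T p.
                  branch 1.2.2.2.1 (add T ((¬p ∧ ¬s) ∨ s), F p):
                    F ¬(¬r ∨ ¬p): β-rule — branch into T ¬r  //  T ¬p.
                      branch 1.2.2.2.1.1 (add T ¬r):
                        T ((¬p ∧ ¬s) ∨ s): β-rule — branch into T (¬p ∧ ¬s)  //  T s.
                          branch 1.2.2.2.1.1.1 (add T (¬p ∧ ¬s)):
                            T (¬p ∧ ¬s): α-rule — add T ¬p, T ¬s.
                            ○ open, literals {p=0, r=0, s=0}.
                          branch 1.2.2.2.1.1.2 (add T s):
                            ○ open, literals {p=0, r=0, s=1}.
                      branch 1.2.2.2.1.2 (add T ¬p):
                        T ((¬p ∧ ¬s) ∨ s): β-rule — branch into T (¬p ∧ ¬s)  //  T s.
                          branch 1.2.2.2.1.2.1 (add T (¬p ∧ ¬s)):
                            T (¬p ∧ ¬s): α-rule — add T ¬p, T ¬s.
                            ○ open, literals {p=0, s=0}.
                          branch 1.2.2.2.1.2.2 (add T s):
                            ○ open, literals {p=0, s=1}.
                  branch 1.2.2.2.2 (add F ((¬p ∧ ¬s) ∨ s), T p):
                    × closes — contains both p and ¬p.
  branch 2 (add F (s ∨ ¬(((¬p ∧ ¬s) ∨ s) ↔ p)), T (r ∧ ¬(¬r ∨ ¬p))):
    F (s ∨ ¬(((¬p ∧ ¬s) ∨ s) ↔ p)): α-rule — add F s, F ¬(((¬p ∧ ¬s) ∨ s) ↔ p).
    T (r ∧ ¬(¬r ∨ ¬p)): α-rule — add T r, T ¬(¬r ∨ ¬p).
    T ¬(¬r ∨ ¬p): α-rule — add F ¬r, F ¬p.
    T ((r ∧ p) ∨ ¬p): β-rule — branch into T (r ∧ p)  //  T ¬p.
      branch 2.1 (add T (r ∧ p)):
        T (r ∧ p): α-rule — add T r, T p.
        F ¬(((¬p ∧ ¬s) ∨ s) ↔ p): β-rule — branch into T ((¬p ∧ ¬s) ∨ s), T p  //  F ((¬p ∧ ¬s) ∨ s), F p.
          branch 2.1.1 (add T ((¬p ∧ ¬s) ∨ s), T p):
            T ((¬p ∧ ¬s) ∨ s): β-rule — branch into T (¬p ∧ ¬s)  //  T s.
              branch 2.1.1.1 (add T (¬p ∧ ¬s)):
                T (¬p ∧ ¬s): α-rule — add T ¬p, T ¬s.
                × closes — contains both p and ¬p.
              branch 2.1.1.2 (add T s):
                × closes — contains both s and ¬s.
          branch 2.1.2 (add F ((¬p ∧ ¬s) ∨ s), F p):
            × closes — contains both p and ¬p.
      branch 2.2 (add T ¬p):
        × closes — contains both p and ¬p.
13 branches closed, 9 open.
Each open branch fixes some atoms; the unmentioned ones are free. Counting distinct full assignments: branch {p=0, r=0, s=1} (q) contributes 2 new; branch {p=0, r=0, s=1} (q) contributes 0 new; branch {p=0, s=1} (q, r) contributes 2 new; branch {p=0, r=0, s=0} (q) contributes 2 new; branch {p=0, r=0, s=1} (q) contributes 0 new; branch {p=0, r=0, s=0} (q) contributes 0 new; branch {p=0, r=0, s=1} (q) contributes 0 new; branch {p=0, s=0} (q, r) contributes 2 new; branch {p=0, s=1} (q, r) contributes 0 new. Total: 8.

8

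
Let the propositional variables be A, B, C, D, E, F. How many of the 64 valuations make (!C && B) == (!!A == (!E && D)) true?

Initial set: {T ((!C && B) == (!!A == (!E && D)))}.
T ((!C && B) == (!!A == (!E && D))): β-rule — branch into T (!C && B), T (!!A == (!E && D))  //  F (!C && B), F (!!A == (!E && D)).
  branch 1 (add T (!C && B), T (!!A == (!E && D))):
    T (!C && B): α-rule — add T !C, T B.
    T (!!A == (!E && D)): β-rule — branch into T !!A, T (!E && D)  //  F !!A, F (!E && D).
      branch 1.1 (add T !!A, T (!E && D)):
        T !!A: drop double negation, giving T A.
        T (!E && D): α-rule — add T !E, T D.
        ○ open, literals {A=T, B=T, C=F, D=T, E=F}.
      branch 1.2 (add F !!A, F (!E && D)):
        F !!A: drop double negation, giving F A.
        F (!E && D): β-rule — branch into F !E  //  F D.
          branch 1.2.1 (add F !E):
            ○ open, literals {A=F, B=T, C=F, E=T}.
          branch 1.2.2 (add F D):
            ○ open, literals {A=F, B=T, C=F, D=F}.
  branch 2 (add F (!C && B), F (!!A == (!E && D))):
    F (!C && B): β-rule — branch into F !C  //  F B.
      branch 2.1 (add F !C):
        F (!!A == (!E && D)): β-rule — branch into T !!A, F (!E && D)  //  F !!A, T (!E && D).
          branch 2.1.1 (add T !!A, F (!E && D)):
            T !!A: drop double negation, giving T A.
            F (!E && D): β-rule — branch into F !E  //  F D.
              branch 2.1.1.1 (add F !E):
                ○ open, literals {A=T, C=T, E=T}.
              branch 2.1.1.2 (add F D):
                ○ open, literals {A=T, C=T, D=F}.
          branch 2.1.2 (add F !!A, T (!E && D)):
            F !!A: drop double negation, giving F A.
            T (!E && D): α-rule — add T !E, T D.
            ○ open, literals {A=F, C=T, D=T, E=F}.
      branch 2.2 (add F B):
        F (!!A == (!E && D)): β-rule — branch into T !!A, F (!E && D)  //  F !!A, T (!E && D).
          branch 2.2.1 (add T !!A, F (!E && D)):
            T !!A: drop double negation, giving T A.
            F (!E && D): β-rule — branch into F !E  //  F D.
              branch 2.2.1.1 (add F !E):
                ○ open, literals {A=T, B=F, E=T}.
              branch 2.2.1.2 (add F D):
                ○ open, literals {A=T, B=F, D=F}.
          branch 2.2.2 (add F !!A, T (!E && D)):
            F !!A: drop double negation, giving F A.
            T (!E && D): α-rule — add T !E, T D.
            ○ open, literals {A=F, B=F, D=T, E=F}.
0 branches closed, 9 open.
Each open branch fixes some atoms; the unmentioned ones are free. Counting distinct full assignments: branch {A=T, B=T, C=F, D=T, E=F} (F) contributes 2 new; branch {A=F, B=T, C=F, E=T} (D, F) contributes 4 new; branch {A=F, B=T, C=F, D=F} (E, F) contributes 2 new; branch {A=T, C=T, E=T} (B, D, F) contributes 8 new; branch {A=T, C=T, D=F} (B, E, F) contributes 4 new; branch {A=F, C=T, D=T, E=F} (B, F) contributes 4 new; branch {A=T, B=F, E=T} (C, D, F) contributes 4 new; branch {A=T, B=F, D=F} (C, E, F) contributes 2 new; branch {A=F, B=F, D=T, E=F} (C, F) contributes 2 new. Total: 32.

32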